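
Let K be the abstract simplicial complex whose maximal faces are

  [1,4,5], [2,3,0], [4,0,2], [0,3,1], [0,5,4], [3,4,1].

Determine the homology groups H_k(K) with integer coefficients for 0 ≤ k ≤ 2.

Fix the vertex order 0 < 1 < 2 < 3 < 4 < 5 and write every simplex with vertices in increasing order. Then dim K = 2 and the simplices of K are:

  0-simplices (6): [0], [1], [2], [3], [4], [5]
  1-simplices (12): [0,1], [0,2], [0,3], [0,4], [0,5], [1,3], [1,4], [1,5], [2,3], [2,4], [3,4], [4,5]
  2-simplices (6): [0,1,3], [0,2,3], [0,2,4], [0,4,5], [1,3,4], [1,4,5]

Hence C_0 ≅ Z^6, C_1 ≅ Z^12, C_2 ≅ Z^6.

The boundary map ∂_1: C_1 → C_0 is given by ∂[p,q] = [q] − [p]. For instance
  ∂[1,4] = [4] − [1].
This gives a 6×12 integer matrix of rank 5; reducing to Smith normal form yields diagonal entries (1,1,1,1,1).

Boundary ∂_2: C_2 → C_1 acts by ∂[p,q,r] = [q,r] − [p,r] + [p,q]. For instance
  ∂[0,2,4] = [2,4] − [0,4] + [0,2],
  ∂[0,4,5] = [4,5] − [0,5] + [0,4].
The resulting 12×6 matrix has rank 6, and its Smith normal form has invariant factors (1,1,1,1,1,1).

Computing H_k = (kernel of ∂_k) / (image of ∂_{k+1}):

  H_0: rank C_0 − rank ∂_1 = 6 − 5 = 1, and the invariant factors of ∂_1 are all 1, so H_0 = Z.
  H_1: rank ker ∂_1 − rank ∂_2 = (12 − 5) − 6 = 1, and the invariant factors of ∂_2 are all 1, so H_1 = Z.
  H_2: rank ker ∂_2 − rank ∂_3 = (6 − 6) − 0 = 0, and there is no ∂_3, so H_2 = 0.

As a check, the Euler characteristic is 6 − 12 + 6 = 0, which agrees with 1 − 1 + 0 = 0.
(K is a triangulation of the cylinder S^1 x I.)

H_0 = Z,  H_1 = Z,  H_2 = 0.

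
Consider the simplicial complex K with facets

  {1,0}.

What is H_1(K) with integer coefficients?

H_1 = 0.

We work with the vertex ordering 0 < 1. The simplices of K, each written with vertices in increasing order, are:

  0-simplices (2): [0], [1]
  1-simplices (1): [0,1]

so the chain groups are C_0 ≅ Z^2, C_1 ≅ Z^1.

∂_1: C_1 → C_0 maps an edge to its endpoints' difference, ∂[p,q] = q − p.
The 2×1 boundary matrix has rank 1 and Smith normal form diag(1).

Reading off H_k = ker ∂_k / im ∂_{k+1}:

  H_1: rank ker ∂_1 − rank ∂_2 = (1 − 1) − 0 = 0, and there is no ∂_2, so H_1 = 0.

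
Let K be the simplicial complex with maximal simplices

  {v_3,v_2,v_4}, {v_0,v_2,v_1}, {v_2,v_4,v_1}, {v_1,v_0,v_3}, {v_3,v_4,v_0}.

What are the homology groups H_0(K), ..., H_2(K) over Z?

H_0 = Z,  H_1 = Z,  H_2 = 0.

Fix the vertex order v_0 < v_1 < v_2 < v_3 < v_4 and write every simplex with vertices in increasing order. Then dim K = 2 and the simplices of K are:

  0-simplices (5): [v_0], [v_1], [v_2], [v_3], [v_4]
  1-simplices (10): [v_0,v_1], [v_0,v_2], [v_0,v_3], [v_0,v_4], [v_1,v_2], [v_1,v_3], [v_1,v_4], [v_2,v_3], [v_2,v_4], [v_3,v_4]
  2-simplices (5): [v_0,v_1,v_2], [v_0,v_1,v_3], [v_0,v_3,v_4], [v_1,v_2,v_4], [v_2,v_3,v_4]

giving chain groups C_0 ≅ Z^5, C_1 ≅ Z^10, C_2 ≅ Z^5.

The boundary map ∂_1: C_1 → C_0 maps an edge to its endpoints' difference, ∂[p,q] = q − p.
The 5×10 boundary matrix has rank 4 and Smith normal form diag(1,1,1,1).

Boundary ∂_2: C_2 → C_1 sends each 2-simplex [p,q,r] to [q,r] − [p,r] + [p,q]. For instance
  ∂[v_0,v_3,v_4] = [v_3,v_4] − [v_0,v_4] + [v_0,v_3],
  ∂[v_1,v_2,v_4] = [v_2,v_4] − [v_1,v_4] + [v_1,v_2].
The resulting 10×5 matrix has rank 5, and its Smith normal form has invariant factors (1,1,1,1,1).

From H_k ≅ ker(∂_k) / im(∂_{k+1}) we obtain:

  H_0: rank C_0 − rank ∂_1 = 5 − 4 = 1, and the invariant factors of ∂_1 are all 1, so H_0 ≅ Z.
  H_1: rank ker ∂_1 − rank ∂_2 = (10 − 4) − 5 = 1, and the invariant factors of ∂_2 are all 1, so H_1 ≅ Z.
  H_2: rank ker ∂_2 − rank ∂_3 = (5 − 5) − 0 = 0, and there is no ∂_3, so H_2 ≅ 0.

As a check, the Euler characteristic is 5 − 10 + 5 = 0, which agrees with 1 − 1 + 0 = 0.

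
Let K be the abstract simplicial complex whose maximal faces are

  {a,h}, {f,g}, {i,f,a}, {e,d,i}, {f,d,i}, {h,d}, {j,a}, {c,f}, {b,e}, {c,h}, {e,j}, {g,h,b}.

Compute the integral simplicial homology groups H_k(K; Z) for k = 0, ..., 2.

We work with the vertex ordering a < b < c < d < e < f < g < h < i < j. The simplices of K, each written with vertices in increasing order, are:

  0-simplices (10): a, b, c, d, e, f, g, h, i, j
  1-simplices (18): af, ah, ai, aj, be, bg, bh, cf, ch, de, df, dh, di, ei, ej, fg, fi, gh
  2-simplices (4): afi, bgh, dei, dfi

so the chain groups are C_0 ≅ Z^10, C_1 ≅ Z^18, C_2 ≅ Z^4.

Boundary ∂_1: C_1 → C_0 sends each edge [p,q] (with p < q) to q − p.
This gives a 10×18 integer matrix of rank 9; reducing to Smith normal form yields diagonal entries (1,1,1,1,1,1,1,1,1).

The boundary map ∂_2: C_2 → C_1 sends each 2-simplex [p,q,r] to [q,r] − [p,r] + [p,q]. For instance
  ∂dei = ei − di + de,
  ∂bgh = gh − bh + bg.
As a 18×4 matrix over Z this has rank 4, with invariant factors (1,1,1,1).

From H_k ≅ ker(∂_k) / im(∂_{k+1}) we obtain:

  H_0: rank C_0 − rank ∂_1 = 10 − 9 = 1, and the invariant factors of ∂_1 are all 1, so H_0 ≅ Z.
  H_1: rank ker ∂_1 − rank ∂_2 = (18 − 9) − 4 = 5, and the invariant factors of ∂_2 are all 1, so H_1 ≅ Z^5.
  H_2: rank ker ∂_2 − rank ∂_3 = (4 − 4) − 0 = 0, and there is no ∂_3, so H_2 ≅ 0.

As a check, the Euler characteristic is 10 − 18 + 4 = -4, which agrees with 1 − 5 + 0 = -4.

H_0 ≅ Z,  H_1 ≅ Z^5,  H_2 = 0.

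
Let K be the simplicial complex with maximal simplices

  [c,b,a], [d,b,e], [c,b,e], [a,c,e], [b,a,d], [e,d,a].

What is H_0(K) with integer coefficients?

Take the total order a < b < c < d < e on the vertex set. Then K (dimension 2) consists of the simplices:

  0-simplices (5): a, b, c, d, e
  1-simplices (9): ab, ac, ad, ae, bc, bd, be, ce, de
  2-simplices (6): abc, abd, ace, ade, bce, bde

so the chain groups are C_0 ≅ Z^5, C_1 ≅ Z^9, C_2 ≅ Z^6.

Boundary ∂_1: C_1 → C_0 maps an edge to its endpoints' difference, ∂[p,q] = q − p.
As a 5×9 matrix over Z this has rank 4, with invariant factors (1,1,1,1).

∂_2: C_2 → C_1 acts by ∂[p,q,r] = [q,r] − [p,r] + [p,q]. For instance
  ∂ade = de − ae + ad,
  ∂bde = de − be + bd.
As a 9×6 matrix over Z this has rank 5, with invariant factors (1,1,1,1,1).

Computing H_k = (kernel of ∂_k) / (image of ∂_{k+1}):

  H_0: rank C_0 − rank ∂_1 = 5 − 4 = 1, and the invariant factors of ∂_1 are all 1, so H_0 = Z.

H_0 ≅ Z.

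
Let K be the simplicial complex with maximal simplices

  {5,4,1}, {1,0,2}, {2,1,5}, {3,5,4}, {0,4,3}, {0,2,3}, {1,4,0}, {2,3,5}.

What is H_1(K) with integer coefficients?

H_1 ≅ 0.

We work with the vertex ordering 0 < 1 < 2 < 3 < 4 < 5. The simplices of K, each written with vertices in increasing order, are:

  0-simplices (6): [0], [1], [2], [3], [4], [5]
  1-simplices (12): [0,1], [0,2], [0,3], [0,4], [1,2], [1,4], [1,5], [2,3], [2,5], [3,4], [3,5], [4,5]
  2-simplices (8): [0,1,2], [0,1,4], [0,2,3], [0,3,4], [1,2,5], [1,4,5], [2,3,5], [3,4,5]

giving chain groups C_0 ≅ Z^6, C_1 ≅ Z^12, C_2 ≅ Z^8.

The boundary map ∂_1: C_1 → C_0 is given by ∂[p,q] = [q] − [p]. For instance
  ∂[3,5] = [5] − [3].
This gives a 6×12 integer matrix of rank 5; reducing to Smith normal form yields diagonal entries (1,1,1,1,1).

The boundary map ∂_2: C_2 → C_1 maps a triangle to the signed sum of its edges. For instance
  ∂[1,4,5] = [4,5] − [1,5] + [1,4],
  ∂[2,3,5] = [3,5] − [2,5] + [2,3].
This gives a 12×8 integer matrix of rank 7; reducing to Smith normal form yields diagonal entries (1,1,1,1,1,1,1).

Reading off H_k = ker ∂_k / im ∂_{k+1}:

  H_1: rank ker ∂_1 − rank ∂_2 = (12 − 5) − 7 = 0, and the invariant factors of ∂_2 are all 1, so H_1 = 0.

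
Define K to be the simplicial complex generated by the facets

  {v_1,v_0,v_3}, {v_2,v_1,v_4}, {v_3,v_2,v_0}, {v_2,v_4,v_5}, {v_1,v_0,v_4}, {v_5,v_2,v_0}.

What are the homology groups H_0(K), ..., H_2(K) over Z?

H_0 = Z,  H_1 = Z,  H_2 = 0.

We work with the vertex ordering v_0 < v_1 < v_2 < v_3 < v_4 < v_5. The simplices of K, each written with vertices in increasing order, are:

  0-simplices (6): [v_0], [v_1], [v_2], [v_3], [v_4], [v_5]
  1-simplices (12): [v_0,v_1], [v_0,v_2], [v_0,v_3], [v_0,v_4], [v_0,v_5], [v_1,v_2], [v_1,v_3], [v_1,v_4], [v_2,v_3], [v_2,v_4], [v_2,v_5], [v_4,v_5]
  2-simplices (6): [v_0,v_1,v_3], [v_0,v_1,v_4], [v_0,v_2,v_3], [v_0,v_2,v_5], [v_1,v_2,v_4], [v_2,v_4,v_5]

Hence C_0 ≅ Z^6, C_1 ≅ Z^12, C_2 ≅ Z^6.

Boundary ∂_1: C_1 → C_0 is given by ∂[p,q] = [q] − [p].
This gives a 6×12 integer matrix of rank 5; reducing to Smith normal form yields diagonal entries (1,1,1,1,1).

Boundary ∂_2: C_2 → C_1 sends each 2-simplex [p,q,r] to [q,r] − [p,r] + [p,q]. For instance
  ∂[v_0,v_1,v_4] = [v_1,v_4] − [v_0,v_4] + [v_0,v_1],
  ∂[v_0,v_1,v_3] = [v_1,v_3] − [v_0,v_3] + [v_0,v_1].
This gives a 12×6 integer matrix of rank 6; reducing to Smith normal form yields diagonal entries (1,1,1,1,1,1).

Computing H_k = (kernel of ∂_k) / (image of ∂_{k+1}):

  H_0: rank C_0 − rank ∂_1 = 6 − 5 = 1, and the invariant factors of ∂_1 are all 1, so H_0 = Z.
  H_1: rank ker ∂_1 − rank ∂_2 = (12 − 5) − 6 = 1, and the invariant factors of ∂_2 are all 1, so H_1 = Z.
  H_2: rank ker ∂_2 − rank ∂_3 = (6 − 6) − 0 = 0, and there is no ∂_3, so H_2 = 0.

As a check, the Euler characteristic is 6 − 12 + 6 = 0, which agrees with 1 − 1 + 0 = 0.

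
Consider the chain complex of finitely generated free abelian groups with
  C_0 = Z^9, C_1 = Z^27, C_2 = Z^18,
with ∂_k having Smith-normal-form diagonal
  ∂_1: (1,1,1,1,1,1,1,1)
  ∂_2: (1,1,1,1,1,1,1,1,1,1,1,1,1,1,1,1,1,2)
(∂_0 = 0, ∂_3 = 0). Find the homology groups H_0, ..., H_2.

H_0: b_0 = 9 − 0 − 8 = 1; torsion from ∂_1 factors > 1: none. So H_0 = Z.
H_1: b_1 = 27 − 8 − 18 = 1; torsion from ∂_2 factors > 1: [2]. So H_1 = Z ⊕ Z/2Z.
H_2: b_2 = 18 − 18 − 0 = 0; torsion from ∂_3 factors > 1: none. So H_2 = 0.

H_0 = Z,  H_1 = Z ⊕ Z/2Z,  H_2 = 0.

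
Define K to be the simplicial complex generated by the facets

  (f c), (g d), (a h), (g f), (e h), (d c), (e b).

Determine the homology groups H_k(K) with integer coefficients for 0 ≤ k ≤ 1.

H_0 ≅ Z^2,  H_1 ≅ Z.

Take the total order a < b < c < d < e < f < g < h on the vertex set. Then K (dimension 1) consists of the simplices:

  0-simplices (8): a, b, c, d, e, f, g, h
  1-simplices (7): ah, be, cd, cf, dg, eh, fg

Hence C_0 ≅ Z^8, C_1 ≅ Z^7.

The boundary map ∂_1: C_1 → C_0 sends each edge [p,q] (with p < q) to q − p.
As a 8×7 matrix over Z this has rank 6, with invariant factors (1,1,1,1,1,1).

From H_k ≅ ker(∂_k) / im(∂_{k+1}) we obtain:

  H_0: rank C_0 − rank ∂_1 = 8 − 6 = 2, and the invariant factors of ∂_1 are all 1, so H_0 ≅ Z^2.
  H_1: rank ker ∂_1 − rank ∂_2 = (7 − 6) − 0 = 1, and there is no ∂_2, so H_1 ≅ Z.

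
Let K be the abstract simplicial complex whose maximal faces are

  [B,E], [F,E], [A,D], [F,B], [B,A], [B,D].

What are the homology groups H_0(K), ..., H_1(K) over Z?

H_0 = Z,  H_1 = Z^2.

Take the total order A < B < D < E < F on the vertex set. Then K (dimension 1) consists of the simplices:

  0-simplices (5): A, B, D, E, F
  1-simplices (6): AB, AD, BD, BE, BF, EF

giving chain groups C_0 ≅ Z^5, C_1 ≅ Z^6.

Boundary ∂_1: C_1 → C_0 sends each edge [p,q] (with p < q) to q − p. For instance
  ∂AB = B − A.
The 5×6 boundary matrix has rank 4 and Smith normal form diag(1,1,1,1).

Computing H_k = (kernel of ∂_k) / (image of ∂_{k+1}):

  H_0: rank C_0 − rank ∂_1 = 5 − 4 = 1, and the invariant factors of ∂_1 are all 1, so H_0 = Z.
  H_1: rank ker ∂_1 − rank ∂_2 = (6 − 4) − 0 = 2, and there is no ∂_2, so H_1 = Z^2.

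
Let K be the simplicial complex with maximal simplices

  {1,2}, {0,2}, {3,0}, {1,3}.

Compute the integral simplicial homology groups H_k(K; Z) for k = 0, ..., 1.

H_0 ≅ Z,  H_1 ≅ Z.

Fix the vertex order 0 < 1 < 2 < 3 and write every simplex with vertices in increasing order. Then dim K = 1 and the simplices of K are:

  0-simplices (4): [0], [1], [2], [3]
  1-simplices (4): [0,2], [0,3], [1,2], [1,3]

Hence C_0 ≅ Z^4, C_1 ≅ Z^4.

∂_1: C_1 → C_0 sends each edge [p,q] (with p < q) to q − p.
The 4×4 boundary matrix has rank 3 and Smith normal form diag(1,1,1).

From H_k ≅ ker(∂_k) / im(∂_{k+1}) we obtain:

  H_0: rank C_0 − rank ∂_1 = 4 − 3 = 1, and the invariant factors of ∂_1 are all 1, so H_0 ≅ Z.
  H_1: rank ker ∂_1 − rank ∂_2 = (4 − 3) − 0 = 1, and there is no ∂_2, so H_1 ≅ Z.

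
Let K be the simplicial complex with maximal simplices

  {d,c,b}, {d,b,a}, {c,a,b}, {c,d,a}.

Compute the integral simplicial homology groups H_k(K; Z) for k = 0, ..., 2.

Fix the vertex order a < b < c < d and write every simplex with vertices in increasing order. Then dim K = 2 and the simplices of K are:

  0-simplices (4): a, b, c, d
  1-simplices (6): ab, ac, ad, bc, bd, cd
  2-simplices (4): abc, abd, acd, bcd

so the chain groups are C_0 ≅ Z^4, C_1 ≅ Z^6, C_2 ≅ Z^4.

∂_1: C_1 → C_0 is given by ∂[p,q] = [q] − [p].
The resulting 4×6 matrix has rank 3, and its Smith normal form has invariant factors (1,1,1).

Boundary ∂_2: C_2 → C_1 maps a triangle to the signed sum of its edges. For instance
  ∂bcd = cd − bd + bc,
  ∂acd = cd − ad + ac.
The resulting 6×4 matrix has rank 3, and its Smith normal form has invariant factors (1,1,1).

From H_k ≅ ker(∂_k) / im(∂_{k+1}) we obtain:

  H_0: rank C_0 − rank ∂_1 = 4 − 3 = 1, and the invariant factors of ∂_1 are all 1, so H_0 ≅ Z.
  H_1: rank ker ∂_1 − rank ∂_2 = (6 − 3) − 3 = 0, and the invariant factors of ∂_2 are all 1, so H_1 ≅ 0.
  H_2: rank ker ∂_2 − rank ∂_3 = (4 − 3) − 0 = 1, and there is no ∂_3, so H_2 ≅ Z.

H_0 ≅ Z,  H_1 = 0,  H_2 ≅ Z.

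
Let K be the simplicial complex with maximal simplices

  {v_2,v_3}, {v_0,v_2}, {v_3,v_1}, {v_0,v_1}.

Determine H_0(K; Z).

H_0 ≅ Z.

Take the total order v_0 < v_1 < v_2 < v_3 on the vertex set. Then K (dimension 1) consists of the simplices:

  0-simplices (4): [v_0], [v_1], [v_2], [v_3]
  1-simplices (4): [v_0,v_1], [v_0,v_2], [v_1,v_3], [v_2,v_3]

giving chain groups C_0 ≅ Z^4, C_1 ≅ Z^4.

Boundary ∂_1: C_1 → C_0 is given by ∂[p,q] = [q] − [p]. For instance
  ∂[v_0,v_2] = [v_2] − [v_0].
The 4×4 boundary matrix has rank 3 and Smith normal form diag(1,1,1).

Computing H_k = (kernel of ∂_k) / (image of ∂_{k+1}):

  H_0: rank C_0 − rank ∂_1 = 4 − 3 = 1, and the invariant factors of ∂_1 are all 1, so H_0 ≅ Z.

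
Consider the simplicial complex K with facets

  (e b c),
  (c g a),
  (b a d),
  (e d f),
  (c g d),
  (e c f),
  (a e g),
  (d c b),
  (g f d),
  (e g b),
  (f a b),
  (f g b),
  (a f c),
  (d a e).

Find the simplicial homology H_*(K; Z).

H_0 ≅ Z,  H_1 ≅ Z^2,  H_2 ≅ Z.

We work with the vertex ordering a < b < c < d < e < f < g. The simplices of K, each written with vertices in increasing order, are:

  0-simplices (7): a, b, c, d, e, f, g
  1-simplices (21): ab, ac, ad, ae, af, ag, bc, bd, be, bf, bg, cd, ce, cf, cg, de, df, dg, ef, eg, fg
  2-simplices (14): abd, abf, acf, acg, ade, aeg, bcd, bce, beg, bfg, cdg, cef, def, dfg

giving chain groups C_0 ≅ Z^7, C_1 ≅ Z^21, C_2 ≅ Z^14.

∂_1: C_1 → C_0 is given by ∂[p,q] = [q] − [p].
The resulting 7×21 matrix has rank 6, and its Smith normal form has invariant factors (1,1,1,1,1,1).

The boundary map ∂_2: C_2 → C_1 sends each 2-simplex [p,q,r] to [q,r] − [p,r] + [p,q]. For instance
  ∂bcd = cd − bd + bc,
  ∂ade = de − ae + ad.
This gives a 21×14 integer matrix of rank 13; reducing to Smith normal form yields diagonal entries (1,1,1,1,1,1,1,1,1,1,1,1,1).

Computing H_k = (kernel of ∂_k) / (image of ∂_{k+1}):

  H_0: rank C_0 − rank ∂_1 = 7 − 6 = 1, and the invariant factors of ∂_1 are all 1, so H_0 ≅ Z.
  H_1: rank ker ∂_1 − rank ∂_2 = (21 − 6) − 13 = 2, and the invariant factors of ∂_2 are all 1, so H_1 ≅ Z^2.
  H_2: rank ker ∂_2 − rank ∂_3 = (14 − 13) − 0 = 1, and there is no ∂_3, so H_2 ≅ Z.

(K is a triangulation of the torus T^2.)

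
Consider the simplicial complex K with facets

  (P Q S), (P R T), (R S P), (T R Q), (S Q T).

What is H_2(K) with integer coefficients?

H_2 ≅ 0.

We work with the vertex ordering P < Q < R < S < T. The simplices of K, each written with vertices in increasing order, are:

  0-simplices (5): P, Q, R, S, T
  1-simplices (10): PQ, PR, PS, PT, QR, QS, QT, RS, RT, ST
  2-simplices (5): PQS, PRS, PRT, QRT, QST

Hence C_0 ≅ Z^5, C_1 ≅ Z^10, C_2 ≅ Z^5.

The boundary map ∂_1: C_1 → C_0 sends each edge [p,q] (with p < q) to q − p.
The resulting 5×10 matrix has rank 4, and its Smith normal form has invariant factors (1,1,1,1).

Boundary ∂_2: C_2 → C_1 acts by ∂[p,q,r] = [q,r] − [p,r] + [p,q]. For instance
  ∂PRS = RS − PS + PR,
  ∂PQS = QS − PS + PQ.
The resulting 10×5 matrix has rank 5, and its Smith normal form has invariant factors (1,1,1,1,1).

Computing H_k = (kernel of ∂_k) / (image of ∂_{k+1}):

  H_2: rank ker ∂_2 − rank ∂_3 = (5 − 5) − 0 = 0, and there is no ∂_3, so H_2 ≅ 0.

(K is a triangulation of the Möbius band.)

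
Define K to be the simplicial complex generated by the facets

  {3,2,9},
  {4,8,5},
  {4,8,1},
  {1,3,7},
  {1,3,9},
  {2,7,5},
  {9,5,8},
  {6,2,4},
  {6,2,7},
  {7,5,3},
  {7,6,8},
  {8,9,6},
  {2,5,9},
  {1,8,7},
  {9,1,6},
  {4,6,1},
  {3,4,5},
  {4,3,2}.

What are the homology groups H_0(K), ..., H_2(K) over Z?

Order the vertices as 1 < 2 < 3 < 4 < 5 < 6 < 7 < 8 < 9. Listing each simplex with vertices in this order, K has dimension 2 with simplices:

  0-simplices (9): [1], [2], [3], [4], [5], [6], [7], [8], [9]
  1-simplices (27): (27 of them)
  2-simplices (18): [1,3,7], [1,3,9], [1,4,6], [1,4,8], [1,6,9], [1,7,8], [2,3,4], [2,3,9], [2,4,6], [2,5,7], [2,5,9], [2,6,7], [3,4,5], [3,5,7], [4,5,8], [5,8,9], [6,7,8], [6,8,9]

giving chain groups C_0 ≅ Z^9, C_1 ≅ Z^27, C_2 ≅ Z^18.

The boundary map ∂_1: C_1 → C_0 is given by ∂[p,q] = [q] − [p]. For instance
  ∂[2,7] = [7] − [2].
The resulting 9×27 matrix has rank 8, and its Smith normal form has invariant factors (1,1,1,1,1,1,1,1).

∂_2: C_2 → C_1 maps a triangle to the signed sum of its edges. For instance
  ∂[4,5,8] = [5,8] − [4,8] + [4,5],
  ∂[1,4,6] = [4,6] − [1,6] + [1,4].
This gives a 27×18 integer matrix of rank 18; reducing to Smith normal form yields diagonal entries (1,1,1,1,1,1,1,1,1,1,1,1,1,1,1,1,1,2).

Now H_k = ker ∂_k / im ∂_{k+1}, so:

  H_0: rank C_0 − rank ∂_1 = 9 − 8 = 1, and the invariant factors of ∂_1 are all 1, so H_0 = Z.
  H_1: rank ker ∂_1 − rank ∂_2 = (27 − 8) − 18 = 1, and ∂_2 has invariant factor 2 > 1, so H_1 = Z × Z/2.
  H_2: rank ker ∂_2 − rank ∂_3 = (18 − 18) − 0 = 0, and there is no ∂_3, so H_2 = 0.

As a check, the Euler characteristic is 9 − 27 + 18 = 0, which agrees with 1 − 1 + 0 = 0.
(K is a triangulation of the Klein bottle.)

H_0 = Z,  H_1 = Z × Z/2,  H_2 = 0.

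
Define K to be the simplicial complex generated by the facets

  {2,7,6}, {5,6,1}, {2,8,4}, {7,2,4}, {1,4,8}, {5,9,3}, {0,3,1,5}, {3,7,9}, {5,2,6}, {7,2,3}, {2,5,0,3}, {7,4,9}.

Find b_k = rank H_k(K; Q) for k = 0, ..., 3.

We work with the vertex ordering 0 < 1 < 2 < 3 < 4 < 5 < 6 < 7 < 8 < 9. The simplices of K, each written with vertices in increasing order, are:

  0-simplices (10): [0], [1], [2], [3], [4], [5], [6], [7], [8], [9]
  1-simplices (25): (25 of them)
  2-simplices (17): [0,1,3], [0,1,5], [0,2,3], [0,2,5], [0,3,5], [1,3,5], [1,4,8], [1,5,6], [2,3,5], [2,3,7], [2,4,7], [2,4,8], [2,5,6], [2,6,7], [3,5,9], [3,7,9], [4,7,9]
  3-simplices (2): [0,1,3,5], [0,2,3,5]

Hence C_0 ≅ Z^10, C_1 ≅ Z^25, C_2 ≅ Z^17, C_3 ≅ Z^2.

Boundary ∂_1: C_1 → C_0 maps an edge to its endpoints' difference, ∂[p,q] = q − p. For instance
  ∂[7,9] = [9] − [7].
This gives a 10×25 integer matrix of rank 9; reducing to Smith normal form yields diagonal entries (1,1,1,1,1,1,1,1,1).

∂_2: C_2 → C_1 maps a triangle to the signed sum of its edges. For instance
  ∂[0,2,5] = [2,5] − [0,5] + [0,2],
  ∂[0,1,5] = [1,5] − [0,5] + [0,1].
The 25×17 boundary matrix has rank 15 and Smith normal form diag(1,1,1,1,1,1,1,1,1,1,1,1,1,1,1).

The boundary map ∂_3: C_3 → C_2 sends each 3-simplex σ to the alternating sum Σ_i (−1)^i (σ with its i-th vertex removed). For instance
  ∂[0,2,3,5] = [2,3,5] − [0,3,5] + [0,2,5] − [0,2,3],
  ∂[0,1,3,5] = [1,3,5] − [0,3,5] + [0,1,5] − [0,1,3].
The 17×2 boundary matrix has rank 2 and Smith normal form diag(1,1).

Reading off H_k = ker ∂_k / im ∂_{k+1}:

  H_0: rank C_0 − rank ∂_1 = 10 − 9 = 1, and the invariant factors of ∂_1 are all 1, so H_0 = Z.
  H_1: rank ker ∂_1 − rank ∂_2 = (25 − 9) − 15 = 1, and the invariant factors of ∂_2 are all 1, so H_1 = Z.
  H_2: rank ker ∂_2 − rank ∂_3 = (17 − 15) − 2 = 0, and the invariant factors of ∂_3 are all 1, so H_2 = 0.
  H_3: rank ker ∂_3 − rank ∂_4 = (2 − 2) − 0 = 0, and there is no ∂_4, so H_3 = 0.

As a check, the Euler characteristic is 10 − 25 + 17 − 2 = 0, which agrees with 1 − 1 + 0 − 0 = 0.

Hence the Betti numbers are b_0 = 1, b_1 = 1, b_2 = 0, b_3 = 0.

b_0 = 1, b_1 = 1, b_2 = 0, b_3 = 0.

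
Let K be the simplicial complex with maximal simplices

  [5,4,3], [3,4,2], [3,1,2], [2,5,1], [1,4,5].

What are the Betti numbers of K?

b_0 = 1, b_1 = 1, b_2 = 0.

We work with the vertex ordering 1 < 2 < 3 < 4 < 5. The simplices of K, each written with vertices in increasing order, are:

  0-simplices (5): [1], [2], [3], [4], [5]
  1-simplices (10): [1,2], [1,3], [1,4], [1,5], [2,3], [2,4], [2,5], [3,4], [3,5], [4,5]
  2-simplices (5): [1,2,3], [1,2,5], [1,4,5], [2,3,4], [3,4,5]

giving chain groups C_0 ≅ Z^5, C_1 ≅ Z^10, C_2 ≅ Z^5.

Boundary ∂_1: C_1 → C_0 is given by ∂[p,q] = [q] − [p].
As a 5×10 matrix over Z this has rank 4, with invariant factors (1,1,1,1).

The boundary map ∂_2: C_2 → C_1 sends each 2-simplex [p,q,r] to [q,r] − [p,r] + [p,q]. For instance
  ∂[1,2,3] = [2,3] − [1,3] + [1,2],
  ∂[3,4,5] = [4,5] − [3,5] + [3,4].
This gives a 10×5 integer matrix of rank 5; reducing to Smith normal form yields diagonal entries (1,1,1,1,1).

Now H_k = ker ∂_k / im ∂_{k+1}, so:

  H_0: rank C_0 − rank ∂_1 = 5 − 4 = 1, and the invariant factors of ∂_1 are all 1, so H_0 ≅ Z.
  H_1: rank ker ∂_1 − rank ∂_2 = (10 − 4) − 5 = 1, and the invariant factors of ∂_2 are all 1, so H_1 ≅ Z.
  H_2: rank ker ∂_2 − rank ∂_3 = (5 − 5) − 0 = 0, and there is no ∂_3, so H_2 ≅ 0.

Hence the Betti numbers are b_0 = 1, b_1 = 1, b_2 = 0.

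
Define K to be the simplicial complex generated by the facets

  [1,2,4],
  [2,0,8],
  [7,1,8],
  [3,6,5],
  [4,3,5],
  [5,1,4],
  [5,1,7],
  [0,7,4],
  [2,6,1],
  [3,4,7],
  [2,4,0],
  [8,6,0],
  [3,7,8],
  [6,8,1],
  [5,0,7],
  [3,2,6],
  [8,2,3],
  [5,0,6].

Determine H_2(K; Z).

H_2 = 0.

Take the total order 0 < 1 < 2 < 3 < 4 < 5 < 6 < 7 < 8 on the vertex set. Then K (dimension 2) consists of the simplices:

  0-simplices (9): [0], [1], [2], [3], [4], [5], [6], [7], [8]
  1-simplices (27): (27 of them)
  2-simplices (18): [0,2,4], [0,2,8], [0,4,7], [0,5,6], [0,5,7], [0,6,8], [1,2,4], [1,2,6], [1,4,5], [1,5,7], [1,6,8], [1,7,8], [2,3,6], [2,3,8], [3,4,5], [3,4,7], [3,5,6], [3,7,8]

Hence C_0 ≅ Z^9, C_1 ≅ Z^27, C_2 ≅ Z^18.

Boundary ∂_1: C_1 → C_0 sends each edge [p,q] (with p < q) to q − p. For instance
  ∂[3,7] = [7] − [3].
The 9×27 boundary matrix has rank 8 and Smith normal form diag(1,1,1,1,1,1,1,1).

Boundary ∂_2: C_2 → C_1 maps a triangle to the signed sum of its edges. For instance
  ∂[0,5,6] = [5,6] − [0,6] + [0,5],
  ∂[0,2,4] = [2,4] − [0,4] + [0,2].
The resulting 27×18 matrix has rank 18, and its Smith normal form has invariant factors (1,1,1,1,1,1,1,1,1,1,1,1,1,1,1,1,1,2).

From H_k ≅ ker(∂_k) / im(∂_{k+1}) we obtain:

  H_2: rank ker ∂_2 − rank ∂_3 = (18 − 18) − 0 = 0, and there is no ∂_3, so H_2 ≅ 0.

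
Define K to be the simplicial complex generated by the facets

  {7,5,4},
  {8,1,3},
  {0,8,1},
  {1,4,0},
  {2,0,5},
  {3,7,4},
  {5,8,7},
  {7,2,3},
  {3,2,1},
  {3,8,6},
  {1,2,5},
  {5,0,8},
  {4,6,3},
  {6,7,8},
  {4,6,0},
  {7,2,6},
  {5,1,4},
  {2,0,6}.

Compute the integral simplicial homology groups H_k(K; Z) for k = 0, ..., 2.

K has 9 vertices, 27 edges, 18 triangles.
rank ∂_0 = 0, rank ∂_1 = 8 ⇒ b_0 = 9 − 0 − 8 = 1; all invariant factors of ∂_1 are 1 so no torsion. So H_0 ≅ Z.
rank ∂_1 = 8, rank ∂_2 = 18 ⇒ b_1 = 27 − 8 − 18 = 1; ∂_2 has invariant factor(s) [2] giving torsion. So H_1 ≅ Z ⊕ Z/2.
rank ∂_2 = 18, rank ∂_3 = 0 ⇒ b_2 = 18 − 18 − 0 = 0. So H_2 ≅ 0.

H_0 ≅ Z,  H_1 ≅ Z ⊕ Z/2,  H_2 = 0.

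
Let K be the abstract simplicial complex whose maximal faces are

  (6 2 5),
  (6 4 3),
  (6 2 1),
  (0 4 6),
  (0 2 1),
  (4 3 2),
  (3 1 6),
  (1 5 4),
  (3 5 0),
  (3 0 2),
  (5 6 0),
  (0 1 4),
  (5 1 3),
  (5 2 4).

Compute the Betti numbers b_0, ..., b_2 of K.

b_0 = 1, b_1 = 2, b_2 = 1.

Take the total order 0 < 1 < 2 < 3 < 4 < 5 < 6 on the vertex set. Then K (dimension 2) consists of the simplices:

  0-simplices (7): [0], [1], [2], [3], [4], [5], [6]
  1-simplices (21): [0,1], [0,2], [0,3], [0,4], [0,5], [0,6], [1,2], [1,3], [1,4], [1,5], [1,6], [2,3], [2,4], [2,5], [2,6], [3,4], [3,5], [3,6], [4,5], [4,6], [5,6]
  2-simplices (14): [0,1,2], [0,1,4], [0,2,3], [0,3,5], [0,4,6], [0,5,6], [1,2,6], [1,3,5], [1,3,6], [1,4,5], [2,3,4], [2,4,5], [2,5,6], [3,4,6]

so the chain groups are C_0 ≅ Z^7, C_1 ≅ Z^21, C_2 ≅ Z^14.

∂_1: C_1 → C_0 sends each edge [p,q] (with p < q) to q − p.
As a 7×21 matrix over Z this has rank 6, with invariant factors (1,1,1,1,1,1).

∂_2: C_2 → C_1 sends each 2-simplex [p,q,r] to [q,r] − [p,r] + [p,q]. For instance
  ∂[2,5,6] = [5,6] − [2,6] + [2,5],
  ∂[0,5,6] = [5,6] − [0,6] + [0,5].
The resulting 21×14 matrix has rank 13, and its Smith normal form has invariant factors (1,1,1,1,1,1,1,1,1,1,1,1,1).

Computing H_k = (kernel of ∂_k) / (image of ∂_{k+1}):

  H_0: rank C_0 − rank ∂_1 = 7 − 6 = 1, and the invariant factors of ∂_1 are all 1, so H_0 = Z.
  H_1: rank ker ∂_1 − rank ∂_2 = (21 − 6) − 13 = 2, and the invariant factors of ∂_2 are all 1, so H_1 = Z^2.
  H_2: rank ker ∂_2 − rank ∂_3 = (14 − 13) − 0 = 1, and there is no ∂_3, so H_2 = Z.

As a check, the Euler characteristic is 7 − 21 + 14 = 0, which agrees with 1 − 2 + 1 = 0.
(K is a triangulation of the torus T^2.)

Hence the Betti numbers are b_0 = 1, b_1 = 2, b_2 = 1.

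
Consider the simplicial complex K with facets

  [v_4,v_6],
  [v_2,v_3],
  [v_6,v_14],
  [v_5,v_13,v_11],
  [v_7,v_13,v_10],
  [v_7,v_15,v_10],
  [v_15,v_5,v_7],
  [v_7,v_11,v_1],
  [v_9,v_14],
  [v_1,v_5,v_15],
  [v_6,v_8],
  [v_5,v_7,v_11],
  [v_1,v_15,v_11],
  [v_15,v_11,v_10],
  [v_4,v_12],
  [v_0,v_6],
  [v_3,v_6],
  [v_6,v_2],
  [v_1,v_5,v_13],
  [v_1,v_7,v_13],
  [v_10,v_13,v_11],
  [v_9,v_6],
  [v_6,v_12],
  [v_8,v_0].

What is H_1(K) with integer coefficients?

Take the total order v_0 < v_1 < v_2 < v_3 < v_4 < v_5 < v_6 < v_7 < v_8 < v_9 < v_10 < v_11 < v_12 < v_13 < v_14 < v_15 on the vertex set. Then K (dimension 2) consists of the simplices:

  0-simplices (16): [v_0], [v_1], [v_2], [v_3], [v_4], [v_5], [v_6], [v_7], [v_8], [v_9], [v_10], [v_11], [v_12], [v_13], [v_14], [v_15]
  1-simplices (30): (30 of them)
  2-simplices (12): (12 of them)

so the chain groups are C_0 ≅ Z^16, C_1 ≅ Z^30, C_2 ≅ Z^12.

The boundary map ∂_1: C_1 → C_0 maps an edge to its endpoints' difference, ∂[p,q] = q − p. For instance
  ∂[v_7,v_11] = [v_11] − [v_7].
The 16×30 boundary matrix has rank 14 and Smith normal form diag(1,1,1,1,1,1,1,1,1,1,1,1,1,1).

Boundary ∂_2: C_2 → C_1 maps a triangle to the signed sum of its edges. For instance
  ∂[v_5,v_7,v_11] = [v_7,v_11] − [v_5,v_11] + [v_5,v_7],
  ∂[v_5,v_11,v_13] = [v_11,v_13] − [v_5,v_13] + [v_5,v_11].
The 30×12 boundary matrix has rank 12 and Smith normal form diag(1,1,1,1,1,1,1,1,1,1,1,2).

Reading off H_k = ker ∂_k / im ∂_{k+1}:

  H_1: rank ker ∂_1 − rank ∂_2 = (30 − 14) − 12 = 4, and ∂_2 has invariant factor 2 > 1, so H_1 ≅ Z^4 ⊕ Z/2Z.

(K is a triangulation of the disjoint union of the real projective plane RP^2 and a wedge of 4 circles.)

H_1 = Z^4 ⊕ Z/2Z.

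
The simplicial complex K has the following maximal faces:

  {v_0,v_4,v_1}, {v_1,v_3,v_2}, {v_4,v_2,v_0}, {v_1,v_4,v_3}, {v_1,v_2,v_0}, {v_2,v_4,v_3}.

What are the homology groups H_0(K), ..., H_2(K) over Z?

Fix the vertex order v_0 < v_1 < v_2 < v_3 < v_4 and write every simplex with vertices in increasing order. Then dim K = 2 and the simplices of K are:

  0-simplices (5): [v_0], [v_1], [v_2], [v_3], [v_4]
  1-simplices (9): [v_0,v_1], [v_0,v_2], [v_0,v_4], [v_1,v_2], [v_1,v_3], [v_1,v_4], [v_2,v_3], [v_2,v_4], [v_3,v_4]
  2-simplices (6): [v_0,v_1,v_2], [v_0,v_1,v_4], [v_0,v_2,v_4], [v_1,v_2,v_3], [v_1,v_3,v_4], [v_2,v_3,v_4]

Hence C_0 ≅ Z^5, C_1 ≅ Z^9, C_2 ≅ Z^6.

The boundary map ∂_1: C_1 → C_0 maps an edge to its endpoints' difference, ∂[p,q] = q − p. For instance
  ∂[v_1,v_2] = [v_2] − [v_1].
This gives a 5×9 integer matrix of rank 4; reducing to Smith normal form yields diagonal entries (1,1,1,1).

The boundary map ∂_2: C_2 → C_1 sends each 2-simplex [p,q,r] to [q,r] − [p,r] + [p,q]. For instance
  ∂[v_1,v_2,v_3] = [v_2,v_3] − [v_1,v_3] + [v_1,v_2],
  ∂[v_0,v_1,v_2] = [v_1,v_2] − [v_0,v_2] + [v_0,v_1].
The 9×6 boundary matrix has rank 5 and Smith normal form diag(1,1,1,1,1).

Reading off H_k = ker ∂_k / im ∂_{k+1}:

  H_0: rank C_0 − rank ∂_1 = 5 − 4 = 1, and the invariant factors of ∂_1 are all 1, so H_0 = Z.
  H_1: rank ker ∂_1 − rank ∂_2 = (9 − 4) − 5 = 0, and the invariant factors of ∂_2 are all 1, so H_1 = 0.
  H_2: rank ker ∂_2 − rank ∂_3 = (6 − 5) − 0 = 1, and there is no ∂_3, so H_2 = Z.

As a check, the Euler characteristic is 5 − 9 + 6 = 2, which agrees with 1 − 0 + 1 = 2.
(K is a triangulation of the 2-sphere S^2.)

H_0 ≅ Z,  H_1 = 0,  H_2 ≅ Z.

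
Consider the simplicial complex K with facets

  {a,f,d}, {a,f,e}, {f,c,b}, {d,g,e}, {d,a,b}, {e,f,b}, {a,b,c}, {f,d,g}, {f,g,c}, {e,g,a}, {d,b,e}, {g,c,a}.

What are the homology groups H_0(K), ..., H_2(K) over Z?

Take the total order a < b < c < d < e < f < g on the vertex set. Then K (dimension 2) consists of the simplices:

  0-simplices (7): a, b, c, d, e, f, g
  1-simplices (18): ab, ac, ad, ae, af, ag, bc, bd, be, bf, cf, cg, de, df, dg, ef, eg, fg
  2-simplices (12): abc, abd, acg, adf, aef, aeg, bcf, bde, bef, cfg, deg, dfg

Hence C_0 ≅ Z^7, C_1 ≅ Z^18, C_2 ≅ Z^12.

∂_1: C_1 → C_0 is given by ∂[p,q] = [q] − [p]. For instance
  ∂bc = c − b.
As a 7×18 matrix over Z this has rank 6, with invariant factors (1,1,1,1,1,1).

∂_2: C_2 → C_1 acts by ∂[p,q,r] = [q,r] − [p,r] + [p,q]. For instance
  ∂bef = ef − bf + be,
  ∂adf = df − af + ad.
The resulting 18×12 matrix has rank 12, and its Smith normal form has invariant factors (1,1,1,1,1,1,1,1,1,1,1,2).

Reading off H_k = ker ∂_k / im ∂_{k+1}:

  H_0: rank C_0 − rank ∂_1 = 7 − 6 = 1, and the invariant factors of ∂_1 are all 1, so H_0 = Z.
  H_1: rank ker ∂_1 − rank ∂_2 = (18 − 6) − 12 = 0, and ∂_2 has invariant factor 2 > 1, so H_1 = Z/2Z.
  H_2: rank ker ∂_2 − rank ∂_3 = (12 − 12) − 0 = 0, and there is no ∂_3, so H_2 = 0.

(K is a triangulation of the real projective plane RP^2.)

H_0 ≅ Z,  H_1 ≅ Z/2Z,  H_2 = 0.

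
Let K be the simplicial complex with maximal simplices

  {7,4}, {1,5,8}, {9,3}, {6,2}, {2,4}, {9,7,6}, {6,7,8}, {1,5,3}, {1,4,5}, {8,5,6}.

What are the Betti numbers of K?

Order the vertices as 1 < 2 < 3 < 4 < 5 < 6 < 7 < 8 < 9. Listing each simplex with vertices in this order, K has dimension 2 with simplices:

  0-simplices (9): [1], [2], [3], [4], [5], [6], [7], [8], [9]
  1-simplices (17): [1,3], [1,4], [1,5], [1,8], [2,4], [2,6], [3,5], [3,9], [4,5], [4,7], [5,6], [5,8], [6,7], [6,8], [6,9], [7,8], [7,9]
  2-simplices (6): [1,3,5], [1,4,5], [1,5,8], [5,6,8], [6,7,8], [6,7,9]

giving chain groups C_0 ≅ Z^9, C_1 ≅ Z^17, C_2 ≅ Z^6.

∂_1: C_1 → C_0 sends each edge [p,q] (with p < q) to q − p. For instance
  ∂[3,5] = [5] − [3].
This gives a 9×17 integer matrix of rank 8; reducing to Smith normal form yields diagonal entries (1,1,1,1,1,1,1,1).

∂_2: C_2 → C_1 sends each 2-simplex [p,q,r] to [q,r] − [p,r] + [p,q]. For instance
  ∂[6,7,8] = [7,8] − [6,8] + [6,7],
  ∂[1,3,5] = [3,5] − [1,5] + [1,3].
This gives a 17×6 integer matrix of rank 6; reducing to Smith normal form yields diagonal entries (1,1,1,1,1,1).

Reading off H_k = ker ∂_k / im ∂_{k+1}:

  H_0: rank C_0 − rank ∂_1 = 9 − 8 = 1, and the invariant factors of ∂_1 are all 1, so H_0 ≅ Z.
  H_1: rank ker ∂_1 − rank ∂_2 = (17 − 8) − 6 = 3, and the invariant factors of ∂_2 are all 1, so H_1 ≅ Z^3.
  H_2: rank ker ∂_2 − rank ∂_3 = (6 − 6) − 0 = 0, and there is no ∂_3, so H_2 ≅ 0.

Hence the Betti numbers are b_0 = 1, b_1 = 3, b_2 = 0.

b_0 = 1, b_1 = 3, b_2 = 0.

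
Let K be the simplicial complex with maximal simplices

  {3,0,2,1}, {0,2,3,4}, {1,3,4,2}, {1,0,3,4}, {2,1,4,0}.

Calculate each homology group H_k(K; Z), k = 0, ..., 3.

H_0 ≅ Z,  H_1 = 0,  H_2 = 0,  H_3 ≅ Z.

Take the total order 0 < 1 < 2 < 3 < 4 on the vertex set. Then K (dimension 3) consists of the simplices:

  0-simplices (5): [0], [1], [2], [3], [4]
  1-simplices (10): [0,1], [0,2], [0,3], [0,4], [1,2], [1,3], [1,4], [2,3], [2,4], [3,4]
  2-simplices (10): [0,1,2], [0,1,3], [0,1,4], [0,2,3], [0,2,4], [0,3,4], [1,2,3], [1,2,4], [1,3,4], [2,3,4]
  3-simplices (5): [0,1,2,3], [0,1,2,4], [0,1,3,4], [0,2,3,4], [1,2,3,4]

so the chain groups are C_0 ≅ Z^5, C_1 ≅ Z^10, C_2 ≅ Z^10, C_3 ≅ Z^5.

∂_1: C_1 → C_0 sends each edge [p,q] (with p < q) to q − p. For instance
  ∂[1,2] = [2] − [1].
This gives a 5×10 integer matrix of rank 4; reducing to Smith normal form yields diagonal entries (1,1,1,1).

∂_2: C_2 → C_1 sends each 2-simplex [p,q,r] to [q,r] − [p,r] + [p,q]. For instance
  ∂[0,1,4] = [1,4] − [0,4] + [0,1],
  ∂[0,2,3] = [2,3] − [0,3] + [0,2].
The resulting 10×10 matrix has rank 6, and its Smith normal form has invariant factors (1,1,1,1,1,1).

Boundary ∂_3: C_3 → C_2 sends each 3-simplex σ to the alternating sum Σ_i (−1)^i (σ with its i-th vertex removed). For instance
  ∂[0,2,3,4] = [2,3,4] − [0,3,4] + [0,2,4] − [0,2,3],
  ∂[1,2,3,4] = [2,3,4] − [1,3,4] + [1,2,4] − [1,2,3].
This gives a 10×5 integer matrix of rank 4; reducing to Smith normal form yields diagonal entries (1,1,1,1).

From H_k ≅ ker(∂_k) / im(∂_{k+1}) we obtain:

  H_0: rank C_0 − rank ∂_1 = 5 − 4 = 1, and the invariant factors of ∂_1 are all 1, so H_0 = Z.
  H_1: rank ker ∂_1 − rank ∂_2 = (10 − 4) − 6 = 0, and the invariant factors of ∂_2 are all 1, so H_1 = 0.
  H_2: rank ker ∂_2 − rank ∂_3 = (10 − 6) − 4 = 0, and the invariant factors of ∂_3 are all 1, so H_2 = 0.
  H_3: rank ker ∂_3 − rank ∂_4 = (5 − 4) − 0 = 1, and there is no ∂_4, so H_3 = Z.

(K is a triangulation of the 3-sphere S^3.)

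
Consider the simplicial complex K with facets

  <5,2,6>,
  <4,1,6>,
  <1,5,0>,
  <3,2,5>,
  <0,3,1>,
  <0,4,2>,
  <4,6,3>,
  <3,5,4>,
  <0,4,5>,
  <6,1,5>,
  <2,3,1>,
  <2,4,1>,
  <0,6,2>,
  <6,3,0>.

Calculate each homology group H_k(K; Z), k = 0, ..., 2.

H_0 ≅ Z,  H_1 ≅ Z^2,  H_2 ≅ Z.

Take the total order 0 < 1 < 2 < 3 < 4 < 5 < 6 on the vertex set. Then K (dimension 2) consists of the simplices:

  0-simplices (7): [0], [1], [2], [3], [4], [5], [6]
  1-simplices (21): [0,1], [0,2], [0,3], [0,4], [0,5], [0,6], [1,2], [1,3], [1,4], [1,5], [1,6], [2,3], [2,4], [2,5], [2,6], [3,4], [3,5], [3,6], [4,5], [4,6], [5,6]
  2-simplices (14): [0,1,3], [0,1,5], [0,2,4], [0,2,6], [0,3,6], [0,4,5], [1,2,3], [1,2,4], [1,4,6], [1,5,6], [2,3,5], [2,5,6], [3,4,5], [3,4,6]

giving chain groups C_0 ≅ Z^7, C_1 ≅ Z^21, C_2 ≅ Z^14.

Boundary ∂_1: C_1 → C_0 sends each edge [p,q] (with p < q) to q − p.
This gives a 7×21 integer matrix of rank 6; reducing to Smith normal form yields diagonal entries (1,1,1,1,1,1).

Boundary ∂_2: C_2 → C_1 acts by ∂[p,q,r] = [q,r] − [p,r] + [p,q]. For instance
  ∂[3,4,5] = [4,5] − [3,5] + [3,4],
  ∂[2,3,5] = [3,5] − [2,5] + [2,3].
The 21×14 boundary matrix has rank 13 and Smith normal form diag(1,1,1,1,1,1,1,1,1,1,1,1,1).

Now H_k = ker ∂_k / im ∂_{k+1}, so:

  H_0: rank C_0 − rank ∂_1 = 7 − 6 = 1, and the invariant factors of ∂_1 are all 1, so H_0 ≅ Z.
  H_1: rank ker ∂_1 − rank ∂_2 = (21 − 6) − 13 = 2, and the invariant factors of ∂_2 are all 1, so H_1 ≅ Z^2.
  H_2: rank ker ∂_2 − rank ∂_3 = (14 − 13) − 0 = 1, and there is no ∂_3, so H_2 ≅ Z.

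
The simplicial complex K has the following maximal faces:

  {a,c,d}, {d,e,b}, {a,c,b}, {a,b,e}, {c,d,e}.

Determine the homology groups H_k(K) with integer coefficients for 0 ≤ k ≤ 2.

H_0 ≅ Z,  H_1 ≅ Z,  H_2 = 0.

We work with the vertex ordering a < b < c < d < e. The simplices of K, each written with vertices in increasing order, are:

  0-simplices (5): a, b, c, d, e
  1-simplices (10): ab, ac, ad, ae, bc, bd, be, cd, ce, de
  2-simplices (5): abc, abe, acd, bde, cde

so the chain groups are C_0 ≅ Z^5, C_1 ≅ Z^10, C_2 ≅ Z^5.

The boundary map ∂_1: C_1 → C_0 maps an edge to its endpoints' difference, ∂[p,q] = q − p. For instance
  ∂ae = e − a.
As a 5×10 matrix over Z this has rank 4, with invariant factors (1,1,1,1).

Boundary ∂_2: C_2 → C_1 sends each 2-simplex [p,q,r] to [q,r] − [p,r] + [p,q]. For instance
  ∂acd = cd − ad + ac,
  ∂abe = be − ae + ab.
This gives a 10×5 integer matrix of rank 5; reducing to Smith normal form yields diagonal entries (1,1,1,1,1).

Computing H_k = (kernel of ∂_k) / (image of ∂_{k+1}):

  H_0: rank C_0 − rank ∂_1 = 5 − 4 = 1, and the invariant factors of ∂_1 are all 1, so H_0 ≅ Z.
  H_1: rank ker ∂_1 − rank ∂_2 = (10 − 4) − 5 = 1, and the invariant factors of ∂_2 are all 1, so H_1 ≅ Z.
  H_2: rank ker ∂_2 − rank ∂_3 = (5 − 5) − 0 = 0, and there is no ∂_3, so H_2 ≅ 0.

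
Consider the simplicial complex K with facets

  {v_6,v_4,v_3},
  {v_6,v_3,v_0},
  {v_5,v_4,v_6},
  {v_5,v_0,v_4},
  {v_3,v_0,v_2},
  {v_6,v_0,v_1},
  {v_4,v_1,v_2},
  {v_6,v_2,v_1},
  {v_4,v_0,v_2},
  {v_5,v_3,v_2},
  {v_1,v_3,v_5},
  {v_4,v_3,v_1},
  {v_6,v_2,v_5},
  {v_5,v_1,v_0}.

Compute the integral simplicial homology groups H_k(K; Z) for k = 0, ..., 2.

Take the total order v_0 < v_1 < v_2 < v_3 < v_4 < v_5 < v_6 on the vertex set. Then K (dimension 2) consists of the simplices:

  0-simplices (7): [v_0], [v_1], [v_2], [v_3], [v_4], [v_5], [v_6]
  1-simplices (21): (21 of them)
  2-simplices (14): (14 of them)

Hence C_0 ≅ Z^7, C_1 ≅ Z^21, C_2 ≅ Z^14.

∂_1: C_1 → C_0 sends each edge [p,q] (with p < q) to q − p.
The resulting 7×21 matrix has rank 6, and its Smith normal form has invariant factors (1,1,1,1,1,1).

Boundary ∂_2: C_2 → C_1 sends each 2-simplex [p,q,r] to [q,r] − [p,r] + [p,q]. For instance
  ∂[v_0,v_4,v_5] = [v_4,v_5] − [v_0,v_5] + [v_0,v_4],
  ∂[v_0,v_2,v_3] = [v_2,v_3] − [v_0,v_3] + [v_0,v_2].
The 21×14 boundary matrix has rank 13 and Smith normal form diag(1,1,1,1,1,1,1,1,1,1,1,1,1).

Computing H_k = (kernel of ∂_k) / (image of ∂_{k+1}):

  H_0: rank C_0 − rank ∂_1 = 7 − 6 = 1, and the invariant factors of ∂_1 are all 1, so H_0 = Z.
  H_1: rank ker ∂_1 − rank ∂_2 = (21 − 6) − 13 = 2, and the invariant factors of ∂_2 are all 1, so H_1 = Z^2.
  H_2: rank ker ∂_2 − rank ∂_3 = (14 − 13) − 0 = 1, and there is no ∂_3, so H_2 = Z.

(K is a triangulation of the torus T^2.)

H_0 = Z,  H_1 = Z^2,  H_2 = Z.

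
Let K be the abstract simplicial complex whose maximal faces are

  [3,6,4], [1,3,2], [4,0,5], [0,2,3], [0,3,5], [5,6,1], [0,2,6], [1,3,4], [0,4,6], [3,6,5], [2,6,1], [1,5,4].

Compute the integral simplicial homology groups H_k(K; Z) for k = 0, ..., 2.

We work with the vertex ordering 0 < 1 < 2 < 3 < 4 < 5 < 6. The simplices of K, each written with vertices in increasing order, are:

  0-simplices (7): [0], [1], [2], [3], [4], [5], [6]
  1-simplices (18): [0,2], [0,3], [0,4], [0,5], [0,6], [1,2], [1,3], [1,4], [1,5], [1,6], [2,3], [2,6], [3,4], [3,5], [3,6], [4,5], [4,6], [5,6]
  2-simplices (12): [0,2,3], [0,2,6], [0,3,5], [0,4,5], [0,4,6], [1,2,3], [1,2,6], [1,3,4], [1,4,5], [1,5,6], [3,4,6], [3,5,6]

Hence C_0 ≅ Z^7, C_1 ≅ Z^18, C_2 ≅ Z^12.

∂_1: C_1 → C_0 is given by ∂[p,q] = [q] − [p]. For instance
  ∂[3,6] = [6] − [3].
The 7×18 boundary matrix has rank 6 and Smith normal form diag(1,1,1,1,1,1).

The boundary map ∂_2: C_2 → C_1 acts by ∂[p,q,r] = [q,r] − [p,r] + [p,q]. For instance
  ∂[1,3,4] = [3,4] − [1,4] + [1,3],
  ∂[1,2,3] = [2,3] − [1,3] + [1,2].
As a 18×12 matrix over Z this has rank 12, with invariant factors (1,1,1,1,1,1,1,1,1,1,1,2).

Computing H_k = (kernel of ∂_k) / (image of ∂_{k+1}):

  H_0: rank C_0 − rank ∂_1 = 7 − 6 = 1, and the invariant factors of ∂_1 are all 1, so H_0 = Z.
  H_1: rank ker ∂_1 − rank ∂_2 = (18 − 6) − 12 = 0, and ∂_2 has invariant factor 2 > 1, so H_1 = Z/2.
  H_2: rank ker ∂_2 − rank ∂_3 = (12 − 12) − 0 = 0, and there is no ∂_3, so H_2 = 0.

(K is a triangulation of the real projective plane RP^2.)

H_0 ≅ Z,  H_1 ≅ Z/2,  H_2 = 0.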